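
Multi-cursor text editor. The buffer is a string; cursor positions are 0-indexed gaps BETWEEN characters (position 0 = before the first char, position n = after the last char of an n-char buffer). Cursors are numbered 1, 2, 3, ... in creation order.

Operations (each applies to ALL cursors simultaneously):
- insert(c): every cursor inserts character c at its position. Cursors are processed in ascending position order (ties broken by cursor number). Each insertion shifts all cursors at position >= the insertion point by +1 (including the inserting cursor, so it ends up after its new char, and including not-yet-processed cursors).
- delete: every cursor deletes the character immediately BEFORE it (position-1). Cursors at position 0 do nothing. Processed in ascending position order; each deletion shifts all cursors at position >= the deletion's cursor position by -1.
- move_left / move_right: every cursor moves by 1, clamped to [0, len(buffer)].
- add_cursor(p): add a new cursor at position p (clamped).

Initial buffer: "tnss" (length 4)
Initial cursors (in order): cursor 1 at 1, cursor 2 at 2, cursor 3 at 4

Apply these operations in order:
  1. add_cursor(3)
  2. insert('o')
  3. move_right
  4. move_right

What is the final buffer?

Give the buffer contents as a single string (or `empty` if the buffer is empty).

After op 1 (add_cursor(3)): buffer="tnss" (len 4), cursors c1@1 c2@2 c4@3 c3@4, authorship ....
After op 2 (insert('o')): buffer="tonososo" (len 8), cursors c1@2 c2@4 c4@6 c3@8, authorship .1.2.4.3
After op 3 (move_right): buffer="tonososo" (len 8), cursors c1@3 c2@5 c4@7 c3@8, authorship .1.2.4.3
After op 4 (move_right): buffer="tonososo" (len 8), cursors c1@4 c2@6 c3@8 c4@8, authorship .1.2.4.3

Answer: tonososo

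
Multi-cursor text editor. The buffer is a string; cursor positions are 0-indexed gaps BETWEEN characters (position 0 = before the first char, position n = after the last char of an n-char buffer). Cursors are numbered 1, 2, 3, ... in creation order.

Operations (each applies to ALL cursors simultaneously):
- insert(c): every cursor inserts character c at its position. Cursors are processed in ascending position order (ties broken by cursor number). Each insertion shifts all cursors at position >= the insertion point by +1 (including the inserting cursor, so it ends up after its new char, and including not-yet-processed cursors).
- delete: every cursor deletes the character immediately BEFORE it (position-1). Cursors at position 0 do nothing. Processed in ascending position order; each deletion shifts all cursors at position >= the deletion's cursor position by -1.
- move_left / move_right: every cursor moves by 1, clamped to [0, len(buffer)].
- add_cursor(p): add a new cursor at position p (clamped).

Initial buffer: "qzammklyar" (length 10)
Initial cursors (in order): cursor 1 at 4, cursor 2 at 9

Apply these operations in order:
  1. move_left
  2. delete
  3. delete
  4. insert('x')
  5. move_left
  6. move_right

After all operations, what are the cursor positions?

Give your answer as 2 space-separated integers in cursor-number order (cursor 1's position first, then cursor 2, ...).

After op 1 (move_left): buffer="qzammklyar" (len 10), cursors c1@3 c2@8, authorship ..........
After op 2 (delete): buffer="qzmmklar" (len 8), cursors c1@2 c2@6, authorship ........
After op 3 (delete): buffer="qmmkar" (len 6), cursors c1@1 c2@4, authorship ......
After op 4 (insert('x')): buffer="qxmmkxar" (len 8), cursors c1@2 c2@6, authorship .1...2..
After op 5 (move_left): buffer="qxmmkxar" (len 8), cursors c1@1 c2@5, authorship .1...2..
After op 6 (move_right): buffer="qxmmkxar" (len 8), cursors c1@2 c2@6, authorship .1...2..

Answer: 2 6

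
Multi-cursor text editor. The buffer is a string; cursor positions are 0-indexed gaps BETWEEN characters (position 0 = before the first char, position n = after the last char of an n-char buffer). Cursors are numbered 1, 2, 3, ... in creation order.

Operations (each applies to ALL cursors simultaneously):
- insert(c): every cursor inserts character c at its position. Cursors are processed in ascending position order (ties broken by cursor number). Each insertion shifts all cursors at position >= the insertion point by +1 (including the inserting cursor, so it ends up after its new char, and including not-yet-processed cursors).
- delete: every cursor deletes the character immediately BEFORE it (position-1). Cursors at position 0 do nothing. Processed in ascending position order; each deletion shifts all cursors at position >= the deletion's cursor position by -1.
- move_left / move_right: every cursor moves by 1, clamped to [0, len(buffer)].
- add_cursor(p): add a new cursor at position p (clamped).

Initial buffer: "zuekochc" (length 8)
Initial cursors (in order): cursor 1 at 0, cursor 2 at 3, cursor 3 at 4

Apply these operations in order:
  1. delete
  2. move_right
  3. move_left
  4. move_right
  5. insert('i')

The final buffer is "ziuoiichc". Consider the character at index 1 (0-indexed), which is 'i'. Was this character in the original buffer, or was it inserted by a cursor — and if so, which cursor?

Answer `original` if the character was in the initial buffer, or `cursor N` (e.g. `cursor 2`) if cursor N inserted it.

Answer: cursor 1

Derivation:
After op 1 (delete): buffer="zuochc" (len 6), cursors c1@0 c2@2 c3@2, authorship ......
After op 2 (move_right): buffer="zuochc" (len 6), cursors c1@1 c2@3 c3@3, authorship ......
After op 3 (move_left): buffer="zuochc" (len 6), cursors c1@0 c2@2 c3@2, authorship ......
After op 4 (move_right): buffer="zuochc" (len 6), cursors c1@1 c2@3 c3@3, authorship ......
After op 5 (insert('i')): buffer="ziuoiichc" (len 9), cursors c1@2 c2@6 c3@6, authorship .1..23...
Authorship (.=original, N=cursor N): . 1 . . 2 3 . . .
Index 1: author = 1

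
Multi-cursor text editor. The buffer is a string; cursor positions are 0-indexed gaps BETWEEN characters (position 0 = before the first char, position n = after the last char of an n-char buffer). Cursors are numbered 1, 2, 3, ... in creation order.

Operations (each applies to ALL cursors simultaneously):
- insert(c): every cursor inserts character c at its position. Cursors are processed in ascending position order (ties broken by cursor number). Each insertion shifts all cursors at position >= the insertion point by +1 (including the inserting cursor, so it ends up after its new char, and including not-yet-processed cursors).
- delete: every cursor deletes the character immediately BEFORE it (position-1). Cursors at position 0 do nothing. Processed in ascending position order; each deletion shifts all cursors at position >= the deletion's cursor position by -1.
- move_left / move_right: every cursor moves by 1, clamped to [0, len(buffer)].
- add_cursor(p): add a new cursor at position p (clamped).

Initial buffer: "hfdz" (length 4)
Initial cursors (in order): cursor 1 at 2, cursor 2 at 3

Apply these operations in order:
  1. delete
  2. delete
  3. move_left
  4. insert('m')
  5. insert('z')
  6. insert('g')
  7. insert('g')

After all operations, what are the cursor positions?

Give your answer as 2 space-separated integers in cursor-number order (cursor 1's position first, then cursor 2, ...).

After op 1 (delete): buffer="hz" (len 2), cursors c1@1 c2@1, authorship ..
After op 2 (delete): buffer="z" (len 1), cursors c1@0 c2@0, authorship .
After op 3 (move_left): buffer="z" (len 1), cursors c1@0 c2@0, authorship .
After op 4 (insert('m')): buffer="mmz" (len 3), cursors c1@2 c2@2, authorship 12.
After op 5 (insert('z')): buffer="mmzzz" (len 5), cursors c1@4 c2@4, authorship 1212.
After op 6 (insert('g')): buffer="mmzzggz" (len 7), cursors c1@6 c2@6, authorship 121212.
After op 7 (insert('g')): buffer="mmzzggggz" (len 9), cursors c1@8 c2@8, authorship 12121212.

Answer: 8 8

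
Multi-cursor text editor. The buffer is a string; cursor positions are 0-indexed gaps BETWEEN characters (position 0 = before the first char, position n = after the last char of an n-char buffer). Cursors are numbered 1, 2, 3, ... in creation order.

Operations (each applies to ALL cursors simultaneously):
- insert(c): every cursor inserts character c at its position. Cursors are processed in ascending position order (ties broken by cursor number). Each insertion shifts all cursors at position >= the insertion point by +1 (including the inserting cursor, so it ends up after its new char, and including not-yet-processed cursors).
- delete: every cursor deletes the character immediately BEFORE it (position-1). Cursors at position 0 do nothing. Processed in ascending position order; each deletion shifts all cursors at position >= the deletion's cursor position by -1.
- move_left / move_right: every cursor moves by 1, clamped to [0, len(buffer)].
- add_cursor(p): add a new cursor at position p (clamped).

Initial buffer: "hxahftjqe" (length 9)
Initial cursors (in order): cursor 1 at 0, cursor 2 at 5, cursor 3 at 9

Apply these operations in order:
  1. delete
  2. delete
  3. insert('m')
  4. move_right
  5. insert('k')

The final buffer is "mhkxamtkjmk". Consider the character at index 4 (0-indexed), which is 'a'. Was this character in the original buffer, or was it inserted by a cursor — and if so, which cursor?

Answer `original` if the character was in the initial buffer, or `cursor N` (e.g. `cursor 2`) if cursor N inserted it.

Answer: original

Derivation:
After op 1 (delete): buffer="hxahtjq" (len 7), cursors c1@0 c2@4 c3@7, authorship .......
After op 2 (delete): buffer="hxatj" (len 5), cursors c1@0 c2@3 c3@5, authorship .....
After op 3 (insert('m')): buffer="mhxamtjm" (len 8), cursors c1@1 c2@5 c3@8, authorship 1...2..3
After op 4 (move_right): buffer="mhxamtjm" (len 8), cursors c1@2 c2@6 c3@8, authorship 1...2..3
After op 5 (insert('k')): buffer="mhkxamtkjmk" (len 11), cursors c1@3 c2@8 c3@11, authorship 1.1..2.2.33
Authorship (.=original, N=cursor N): 1 . 1 . . 2 . 2 . 3 3
Index 4: author = original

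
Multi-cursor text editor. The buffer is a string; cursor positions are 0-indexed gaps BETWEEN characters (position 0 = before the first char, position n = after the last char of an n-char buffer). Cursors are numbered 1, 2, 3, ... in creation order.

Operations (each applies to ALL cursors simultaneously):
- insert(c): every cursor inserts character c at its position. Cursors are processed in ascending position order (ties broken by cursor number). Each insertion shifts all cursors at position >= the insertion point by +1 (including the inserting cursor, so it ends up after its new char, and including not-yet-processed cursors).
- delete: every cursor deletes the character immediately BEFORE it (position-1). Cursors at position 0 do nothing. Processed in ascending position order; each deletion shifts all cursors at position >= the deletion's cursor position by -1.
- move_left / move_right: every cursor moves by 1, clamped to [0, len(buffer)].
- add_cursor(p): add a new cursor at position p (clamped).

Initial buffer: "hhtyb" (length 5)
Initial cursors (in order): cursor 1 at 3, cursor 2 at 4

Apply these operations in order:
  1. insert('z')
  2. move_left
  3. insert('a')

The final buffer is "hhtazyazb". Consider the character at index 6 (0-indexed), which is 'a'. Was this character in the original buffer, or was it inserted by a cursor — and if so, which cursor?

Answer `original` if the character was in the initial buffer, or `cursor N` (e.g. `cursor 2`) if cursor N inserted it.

Answer: cursor 2

Derivation:
After op 1 (insert('z')): buffer="hhtzyzb" (len 7), cursors c1@4 c2@6, authorship ...1.2.
After op 2 (move_left): buffer="hhtzyzb" (len 7), cursors c1@3 c2@5, authorship ...1.2.
After op 3 (insert('a')): buffer="hhtazyazb" (len 9), cursors c1@4 c2@7, authorship ...11.22.
Authorship (.=original, N=cursor N): . . . 1 1 . 2 2 .
Index 6: author = 2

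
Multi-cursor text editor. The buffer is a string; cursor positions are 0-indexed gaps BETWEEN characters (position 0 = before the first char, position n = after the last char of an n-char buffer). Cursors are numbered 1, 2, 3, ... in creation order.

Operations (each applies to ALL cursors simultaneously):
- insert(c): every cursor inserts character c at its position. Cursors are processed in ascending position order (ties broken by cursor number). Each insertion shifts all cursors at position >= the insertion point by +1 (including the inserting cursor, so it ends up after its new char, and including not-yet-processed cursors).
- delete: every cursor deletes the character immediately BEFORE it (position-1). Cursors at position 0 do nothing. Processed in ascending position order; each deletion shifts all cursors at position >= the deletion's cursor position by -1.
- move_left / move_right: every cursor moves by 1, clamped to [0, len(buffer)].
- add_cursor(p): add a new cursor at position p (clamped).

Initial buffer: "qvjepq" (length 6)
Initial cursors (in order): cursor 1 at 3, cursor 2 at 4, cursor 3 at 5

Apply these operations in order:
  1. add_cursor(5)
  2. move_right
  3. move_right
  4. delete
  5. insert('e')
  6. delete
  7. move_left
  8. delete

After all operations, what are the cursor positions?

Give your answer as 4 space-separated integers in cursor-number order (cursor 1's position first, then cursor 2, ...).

After op 1 (add_cursor(5)): buffer="qvjepq" (len 6), cursors c1@3 c2@4 c3@5 c4@5, authorship ......
After op 2 (move_right): buffer="qvjepq" (len 6), cursors c1@4 c2@5 c3@6 c4@6, authorship ......
After op 3 (move_right): buffer="qvjepq" (len 6), cursors c1@5 c2@6 c3@6 c4@6, authorship ......
After op 4 (delete): buffer="qv" (len 2), cursors c1@2 c2@2 c3@2 c4@2, authorship ..
After op 5 (insert('e')): buffer="qveeee" (len 6), cursors c1@6 c2@6 c3@6 c4@6, authorship ..1234
After op 6 (delete): buffer="qv" (len 2), cursors c1@2 c2@2 c3@2 c4@2, authorship ..
After op 7 (move_left): buffer="qv" (len 2), cursors c1@1 c2@1 c3@1 c4@1, authorship ..
After op 8 (delete): buffer="v" (len 1), cursors c1@0 c2@0 c3@0 c4@0, authorship .

Answer: 0 0 0 0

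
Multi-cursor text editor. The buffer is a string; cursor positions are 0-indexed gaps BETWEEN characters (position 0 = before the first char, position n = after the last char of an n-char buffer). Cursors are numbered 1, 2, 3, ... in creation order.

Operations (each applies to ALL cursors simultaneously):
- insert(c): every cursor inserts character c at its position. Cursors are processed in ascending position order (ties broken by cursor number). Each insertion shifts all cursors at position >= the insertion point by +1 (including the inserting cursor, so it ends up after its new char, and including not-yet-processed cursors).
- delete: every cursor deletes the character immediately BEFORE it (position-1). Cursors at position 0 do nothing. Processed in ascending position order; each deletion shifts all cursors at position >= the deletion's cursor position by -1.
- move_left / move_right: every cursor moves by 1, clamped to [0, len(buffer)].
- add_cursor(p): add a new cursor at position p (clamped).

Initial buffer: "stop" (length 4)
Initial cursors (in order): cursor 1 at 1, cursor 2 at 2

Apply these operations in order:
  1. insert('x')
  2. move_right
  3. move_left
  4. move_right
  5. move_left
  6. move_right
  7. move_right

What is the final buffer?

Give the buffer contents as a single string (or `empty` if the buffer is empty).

After op 1 (insert('x')): buffer="sxtxop" (len 6), cursors c1@2 c2@4, authorship .1.2..
After op 2 (move_right): buffer="sxtxop" (len 6), cursors c1@3 c2@5, authorship .1.2..
After op 3 (move_left): buffer="sxtxop" (len 6), cursors c1@2 c2@4, authorship .1.2..
After op 4 (move_right): buffer="sxtxop" (len 6), cursors c1@3 c2@5, authorship .1.2..
After op 5 (move_left): buffer="sxtxop" (len 6), cursors c1@2 c2@4, authorship .1.2..
After op 6 (move_right): buffer="sxtxop" (len 6), cursors c1@3 c2@5, authorship .1.2..
After op 7 (move_right): buffer="sxtxop" (len 6), cursors c1@4 c2@6, authorship .1.2..

Answer: sxtxop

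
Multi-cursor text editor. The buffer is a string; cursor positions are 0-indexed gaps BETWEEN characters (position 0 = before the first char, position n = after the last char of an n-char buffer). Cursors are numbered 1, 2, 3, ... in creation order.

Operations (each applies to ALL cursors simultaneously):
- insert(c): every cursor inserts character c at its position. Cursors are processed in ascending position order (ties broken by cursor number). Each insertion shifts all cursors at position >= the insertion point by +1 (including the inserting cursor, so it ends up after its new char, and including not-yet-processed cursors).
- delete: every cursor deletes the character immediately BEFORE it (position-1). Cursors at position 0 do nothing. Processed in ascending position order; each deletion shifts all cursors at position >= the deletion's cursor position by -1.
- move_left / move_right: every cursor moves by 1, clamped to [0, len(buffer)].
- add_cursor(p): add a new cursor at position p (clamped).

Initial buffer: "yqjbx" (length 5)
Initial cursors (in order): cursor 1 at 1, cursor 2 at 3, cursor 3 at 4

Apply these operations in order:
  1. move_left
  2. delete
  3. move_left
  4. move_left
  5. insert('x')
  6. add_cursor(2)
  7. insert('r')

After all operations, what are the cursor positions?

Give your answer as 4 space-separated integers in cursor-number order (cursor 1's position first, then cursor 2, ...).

Answer: 7 7 7 3

Derivation:
After op 1 (move_left): buffer="yqjbx" (len 5), cursors c1@0 c2@2 c3@3, authorship .....
After op 2 (delete): buffer="ybx" (len 3), cursors c1@0 c2@1 c3@1, authorship ...
After op 3 (move_left): buffer="ybx" (len 3), cursors c1@0 c2@0 c3@0, authorship ...
After op 4 (move_left): buffer="ybx" (len 3), cursors c1@0 c2@0 c3@0, authorship ...
After op 5 (insert('x')): buffer="xxxybx" (len 6), cursors c1@3 c2@3 c3@3, authorship 123...
After op 6 (add_cursor(2)): buffer="xxxybx" (len 6), cursors c4@2 c1@3 c2@3 c3@3, authorship 123...
After op 7 (insert('r')): buffer="xxrxrrrybx" (len 10), cursors c4@3 c1@7 c2@7 c3@7, authorship 1243123...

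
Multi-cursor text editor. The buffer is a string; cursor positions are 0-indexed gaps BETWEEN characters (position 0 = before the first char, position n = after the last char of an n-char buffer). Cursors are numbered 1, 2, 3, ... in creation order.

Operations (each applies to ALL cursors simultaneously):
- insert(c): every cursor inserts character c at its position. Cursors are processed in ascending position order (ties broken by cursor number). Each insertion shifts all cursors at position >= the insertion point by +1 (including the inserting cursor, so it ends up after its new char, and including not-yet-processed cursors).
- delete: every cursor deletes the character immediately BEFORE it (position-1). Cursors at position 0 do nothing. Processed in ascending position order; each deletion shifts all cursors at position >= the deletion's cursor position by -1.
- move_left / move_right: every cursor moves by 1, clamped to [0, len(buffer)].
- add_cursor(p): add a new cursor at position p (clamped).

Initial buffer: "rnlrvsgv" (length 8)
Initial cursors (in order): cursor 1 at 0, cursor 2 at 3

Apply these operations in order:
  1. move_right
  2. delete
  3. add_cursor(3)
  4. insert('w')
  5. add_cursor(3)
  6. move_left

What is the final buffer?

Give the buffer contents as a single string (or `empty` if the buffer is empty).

After op 1 (move_right): buffer="rnlrvsgv" (len 8), cursors c1@1 c2@4, authorship ........
After op 2 (delete): buffer="nlvsgv" (len 6), cursors c1@0 c2@2, authorship ......
After op 3 (add_cursor(3)): buffer="nlvsgv" (len 6), cursors c1@0 c2@2 c3@3, authorship ......
After op 4 (insert('w')): buffer="wnlwvwsgv" (len 9), cursors c1@1 c2@4 c3@6, authorship 1..2.3...
After op 5 (add_cursor(3)): buffer="wnlwvwsgv" (len 9), cursors c1@1 c4@3 c2@4 c3@6, authorship 1..2.3...
After op 6 (move_left): buffer="wnlwvwsgv" (len 9), cursors c1@0 c4@2 c2@3 c3@5, authorship 1..2.3...

Answer: wnlwvwsgv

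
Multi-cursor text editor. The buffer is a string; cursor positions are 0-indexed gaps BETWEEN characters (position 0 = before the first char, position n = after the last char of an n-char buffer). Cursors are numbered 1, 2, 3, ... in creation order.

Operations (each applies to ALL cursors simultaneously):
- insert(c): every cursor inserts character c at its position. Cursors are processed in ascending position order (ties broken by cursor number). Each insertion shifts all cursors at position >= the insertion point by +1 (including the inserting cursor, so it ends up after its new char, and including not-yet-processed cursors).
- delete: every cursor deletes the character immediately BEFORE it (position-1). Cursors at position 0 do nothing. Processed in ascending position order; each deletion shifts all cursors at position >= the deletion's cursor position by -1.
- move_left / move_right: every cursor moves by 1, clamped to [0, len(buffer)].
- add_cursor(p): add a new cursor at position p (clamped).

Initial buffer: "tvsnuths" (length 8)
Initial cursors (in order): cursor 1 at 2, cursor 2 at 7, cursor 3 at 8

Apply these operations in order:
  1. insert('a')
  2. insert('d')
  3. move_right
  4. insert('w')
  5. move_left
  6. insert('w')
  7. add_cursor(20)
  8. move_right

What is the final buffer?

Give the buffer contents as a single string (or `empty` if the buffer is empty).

After op 1 (insert('a')): buffer="tvasnuthasa" (len 11), cursors c1@3 c2@9 c3@11, authorship ..1.....2.3
After op 2 (insert('d')): buffer="tvadsnuthadsad" (len 14), cursors c1@4 c2@11 c3@14, authorship ..11.....22.33
After op 3 (move_right): buffer="tvadsnuthadsad" (len 14), cursors c1@5 c2@12 c3@14, authorship ..11.....22.33
After op 4 (insert('w')): buffer="tvadswnuthadswadw" (len 17), cursors c1@6 c2@14 c3@17, authorship ..11.1....22.2333
After op 5 (move_left): buffer="tvadswnuthadswadw" (len 17), cursors c1@5 c2@13 c3@16, authorship ..11.1....22.2333
After op 6 (insert('w')): buffer="tvadswwnuthadswwadww" (len 20), cursors c1@6 c2@15 c3@19, authorship ..11.11....22.223333
After op 7 (add_cursor(20)): buffer="tvadswwnuthadswwadww" (len 20), cursors c1@6 c2@15 c3@19 c4@20, authorship ..11.11....22.223333
After op 8 (move_right): buffer="tvadswwnuthadswwadww" (len 20), cursors c1@7 c2@16 c3@20 c4@20, authorship ..11.11....22.223333

Answer: tvadswwnuthadswwadww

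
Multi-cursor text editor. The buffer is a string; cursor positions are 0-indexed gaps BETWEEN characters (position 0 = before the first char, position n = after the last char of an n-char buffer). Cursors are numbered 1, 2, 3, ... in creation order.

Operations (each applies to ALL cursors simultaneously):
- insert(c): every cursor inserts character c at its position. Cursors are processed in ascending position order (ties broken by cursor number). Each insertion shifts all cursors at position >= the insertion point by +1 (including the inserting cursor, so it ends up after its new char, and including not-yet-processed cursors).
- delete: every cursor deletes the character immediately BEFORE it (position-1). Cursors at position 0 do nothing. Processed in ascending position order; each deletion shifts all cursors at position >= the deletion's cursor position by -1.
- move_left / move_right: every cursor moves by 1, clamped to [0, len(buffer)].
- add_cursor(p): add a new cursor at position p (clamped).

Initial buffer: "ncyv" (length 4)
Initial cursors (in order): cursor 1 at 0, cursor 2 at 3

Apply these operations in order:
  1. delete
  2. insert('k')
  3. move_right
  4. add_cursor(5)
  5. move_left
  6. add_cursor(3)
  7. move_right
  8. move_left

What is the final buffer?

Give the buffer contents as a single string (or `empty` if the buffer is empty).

After op 1 (delete): buffer="ncv" (len 3), cursors c1@0 c2@2, authorship ...
After op 2 (insert('k')): buffer="knckv" (len 5), cursors c1@1 c2@4, authorship 1..2.
After op 3 (move_right): buffer="knckv" (len 5), cursors c1@2 c2@5, authorship 1..2.
After op 4 (add_cursor(5)): buffer="knckv" (len 5), cursors c1@2 c2@5 c3@5, authorship 1..2.
After op 5 (move_left): buffer="knckv" (len 5), cursors c1@1 c2@4 c3@4, authorship 1..2.
After op 6 (add_cursor(3)): buffer="knckv" (len 5), cursors c1@1 c4@3 c2@4 c3@4, authorship 1..2.
After op 7 (move_right): buffer="knckv" (len 5), cursors c1@2 c4@4 c2@5 c3@5, authorship 1..2.
After op 8 (move_left): buffer="knckv" (len 5), cursors c1@1 c4@3 c2@4 c3@4, authorship 1..2.

Answer: knckv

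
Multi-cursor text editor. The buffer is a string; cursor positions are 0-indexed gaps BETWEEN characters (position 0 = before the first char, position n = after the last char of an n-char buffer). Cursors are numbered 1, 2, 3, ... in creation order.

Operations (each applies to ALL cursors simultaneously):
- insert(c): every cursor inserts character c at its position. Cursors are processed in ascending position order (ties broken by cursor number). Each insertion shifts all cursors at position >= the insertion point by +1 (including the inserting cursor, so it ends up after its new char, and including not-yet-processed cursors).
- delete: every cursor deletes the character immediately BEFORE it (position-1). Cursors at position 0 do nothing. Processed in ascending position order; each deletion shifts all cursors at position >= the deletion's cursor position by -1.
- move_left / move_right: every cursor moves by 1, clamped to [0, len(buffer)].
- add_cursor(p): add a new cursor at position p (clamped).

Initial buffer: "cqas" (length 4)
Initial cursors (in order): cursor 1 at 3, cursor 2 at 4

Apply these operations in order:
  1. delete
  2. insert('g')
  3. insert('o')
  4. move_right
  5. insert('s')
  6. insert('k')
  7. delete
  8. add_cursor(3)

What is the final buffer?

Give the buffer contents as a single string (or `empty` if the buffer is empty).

After op 1 (delete): buffer="cq" (len 2), cursors c1@2 c2@2, authorship ..
After op 2 (insert('g')): buffer="cqgg" (len 4), cursors c1@4 c2@4, authorship ..12
After op 3 (insert('o')): buffer="cqggoo" (len 6), cursors c1@6 c2@6, authorship ..1212
After op 4 (move_right): buffer="cqggoo" (len 6), cursors c1@6 c2@6, authorship ..1212
After op 5 (insert('s')): buffer="cqggooss" (len 8), cursors c1@8 c2@8, authorship ..121212
After op 6 (insert('k')): buffer="cqggoosskk" (len 10), cursors c1@10 c2@10, authorship ..12121212
After op 7 (delete): buffer="cqggooss" (len 8), cursors c1@8 c2@8, authorship ..121212
After op 8 (add_cursor(3)): buffer="cqggooss" (len 8), cursors c3@3 c1@8 c2@8, authorship ..121212

Answer: cqggooss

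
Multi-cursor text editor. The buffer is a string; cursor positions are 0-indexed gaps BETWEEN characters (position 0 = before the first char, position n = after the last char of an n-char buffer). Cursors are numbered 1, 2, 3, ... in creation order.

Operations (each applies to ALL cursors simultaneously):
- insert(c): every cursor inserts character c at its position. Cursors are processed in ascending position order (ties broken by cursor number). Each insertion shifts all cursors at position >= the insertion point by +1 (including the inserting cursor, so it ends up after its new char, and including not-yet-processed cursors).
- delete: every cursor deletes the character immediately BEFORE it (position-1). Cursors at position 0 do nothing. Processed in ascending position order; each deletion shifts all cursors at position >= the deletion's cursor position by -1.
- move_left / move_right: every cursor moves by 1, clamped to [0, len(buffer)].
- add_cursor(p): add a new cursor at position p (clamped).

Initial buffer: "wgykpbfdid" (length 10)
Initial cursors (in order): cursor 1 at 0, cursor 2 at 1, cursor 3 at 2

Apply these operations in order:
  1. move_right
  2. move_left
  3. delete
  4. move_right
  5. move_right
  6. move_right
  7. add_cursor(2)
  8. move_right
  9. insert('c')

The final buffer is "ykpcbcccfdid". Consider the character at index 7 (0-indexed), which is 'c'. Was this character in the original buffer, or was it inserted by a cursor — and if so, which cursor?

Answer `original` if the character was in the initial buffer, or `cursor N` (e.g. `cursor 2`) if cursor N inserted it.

Answer: cursor 3

Derivation:
After op 1 (move_right): buffer="wgykpbfdid" (len 10), cursors c1@1 c2@2 c3@3, authorship ..........
After op 2 (move_left): buffer="wgykpbfdid" (len 10), cursors c1@0 c2@1 c3@2, authorship ..........
After op 3 (delete): buffer="ykpbfdid" (len 8), cursors c1@0 c2@0 c3@0, authorship ........
After op 4 (move_right): buffer="ykpbfdid" (len 8), cursors c1@1 c2@1 c3@1, authorship ........
After op 5 (move_right): buffer="ykpbfdid" (len 8), cursors c1@2 c2@2 c3@2, authorship ........
After op 6 (move_right): buffer="ykpbfdid" (len 8), cursors c1@3 c2@3 c3@3, authorship ........
After op 7 (add_cursor(2)): buffer="ykpbfdid" (len 8), cursors c4@2 c1@3 c2@3 c3@3, authorship ........
After op 8 (move_right): buffer="ykpbfdid" (len 8), cursors c4@3 c1@4 c2@4 c3@4, authorship ........
After op 9 (insert('c')): buffer="ykpcbcccfdid" (len 12), cursors c4@4 c1@8 c2@8 c3@8, authorship ...4.123....
Authorship (.=original, N=cursor N): . . . 4 . 1 2 3 . . . .
Index 7: author = 3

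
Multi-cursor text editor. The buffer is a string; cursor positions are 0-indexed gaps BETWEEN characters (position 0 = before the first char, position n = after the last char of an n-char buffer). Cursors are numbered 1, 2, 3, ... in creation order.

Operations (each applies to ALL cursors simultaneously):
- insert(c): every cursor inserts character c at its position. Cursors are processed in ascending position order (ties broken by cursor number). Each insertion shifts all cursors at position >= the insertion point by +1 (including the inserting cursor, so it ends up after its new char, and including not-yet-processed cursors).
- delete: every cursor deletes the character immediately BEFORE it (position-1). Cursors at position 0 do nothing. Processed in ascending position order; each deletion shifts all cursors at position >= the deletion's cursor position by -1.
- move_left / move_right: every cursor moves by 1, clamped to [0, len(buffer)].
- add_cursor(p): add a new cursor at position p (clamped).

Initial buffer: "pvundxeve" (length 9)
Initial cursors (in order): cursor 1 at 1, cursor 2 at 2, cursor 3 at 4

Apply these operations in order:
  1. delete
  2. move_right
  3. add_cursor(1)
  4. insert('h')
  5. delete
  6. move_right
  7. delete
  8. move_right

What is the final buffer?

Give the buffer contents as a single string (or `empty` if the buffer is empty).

After op 1 (delete): buffer="udxeve" (len 6), cursors c1@0 c2@0 c3@1, authorship ......
After op 2 (move_right): buffer="udxeve" (len 6), cursors c1@1 c2@1 c3@2, authorship ......
After op 3 (add_cursor(1)): buffer="udxeve" (len 6), cursors c1@1 c2@1 c4@1 c3@2, authorship ......
After op 4 (insert('h')): buffer="uhhhdhxeve" (len 10), cursors c1@4 c2@4 c4@4 c3@6, authorship .124.3....
After op 5 (delete): buffer="udxeve" (len 6), cursors c1@1 c2@1 c4@1 c3@2, authorship ......
After op 6 (move_right): buffer="udxeve" (len 6), cursors c1@2 c2@2 c4@2 c3@3, authorship ......
After op 7 (delete): buffer="eve" (len 3), cursors c1@0 c2@0 c3@0 c4@0, authorship ...
After op 8 (move_right): buffer="eve" (len 3), cursors c1@1 c2@1 c3@1 c4@1, authorship ...

Answer: eve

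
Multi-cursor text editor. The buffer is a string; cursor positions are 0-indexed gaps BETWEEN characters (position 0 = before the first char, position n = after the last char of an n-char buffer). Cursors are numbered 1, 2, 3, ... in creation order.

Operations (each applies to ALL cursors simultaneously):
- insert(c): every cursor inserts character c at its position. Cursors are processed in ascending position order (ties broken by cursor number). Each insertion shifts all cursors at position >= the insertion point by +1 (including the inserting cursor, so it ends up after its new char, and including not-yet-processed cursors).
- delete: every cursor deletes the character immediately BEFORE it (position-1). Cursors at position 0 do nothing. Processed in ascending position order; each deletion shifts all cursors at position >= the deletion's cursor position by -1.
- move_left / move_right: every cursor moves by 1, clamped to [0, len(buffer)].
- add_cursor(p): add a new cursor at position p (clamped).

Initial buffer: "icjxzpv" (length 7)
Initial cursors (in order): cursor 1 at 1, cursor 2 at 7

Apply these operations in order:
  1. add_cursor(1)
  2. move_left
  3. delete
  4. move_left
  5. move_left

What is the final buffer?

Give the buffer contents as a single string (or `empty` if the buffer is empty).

After op 1 (add_cursor(1)): buffer="icjxzpv" (len 7), cursors c1@1 c3@1 c2@7, authorship .......
After op 2 (move_left): buffer="icjxzpv" (len 7), cursors c1@0 c3@0 c2@6, authorship .......
After op 3 (delete): buffer="icjxzv" (len 6), cursors c1@0 c3@0 c2@5, authorship ......
After op 4 (move_left): buffer="icjxzv" (len 6), cursors c1@0 c3@0 c2@4, authorship ......
After op 5 (move_left): buffer="icjxzv" (len 6), cursors c1@0 c3@0 c2@3, authorship ......

Answer: icjxzv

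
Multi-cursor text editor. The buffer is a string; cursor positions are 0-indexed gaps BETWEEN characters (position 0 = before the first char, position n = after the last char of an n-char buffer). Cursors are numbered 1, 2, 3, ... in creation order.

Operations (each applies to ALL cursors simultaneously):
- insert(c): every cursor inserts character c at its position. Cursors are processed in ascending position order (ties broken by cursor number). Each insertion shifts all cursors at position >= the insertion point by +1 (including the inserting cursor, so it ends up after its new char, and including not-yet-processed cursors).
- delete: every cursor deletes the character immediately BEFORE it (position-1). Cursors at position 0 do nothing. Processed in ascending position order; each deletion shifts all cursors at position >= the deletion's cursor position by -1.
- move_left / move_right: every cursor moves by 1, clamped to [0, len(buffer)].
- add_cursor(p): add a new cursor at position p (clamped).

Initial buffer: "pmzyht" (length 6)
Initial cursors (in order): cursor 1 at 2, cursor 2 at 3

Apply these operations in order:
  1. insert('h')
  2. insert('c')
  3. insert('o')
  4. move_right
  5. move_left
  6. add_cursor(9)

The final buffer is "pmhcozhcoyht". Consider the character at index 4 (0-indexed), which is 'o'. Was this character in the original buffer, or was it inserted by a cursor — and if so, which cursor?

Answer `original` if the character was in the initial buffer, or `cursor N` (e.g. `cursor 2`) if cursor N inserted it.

After op 1 (insert('h')): buffer="pmhzhyht" (len 8), cursors c1@3 c2@5, authorship ..1.2...
After op 2 (insert('c')): buffer="pmhczhcyht" (len 10), cursors c1@4 c2@7, authorship ..11.22...
After op 3 (insert('o')): buffer="pmhcozhcoyht" (len 12), cursors c1@5 c2@9, authorship ..111.222...
After op 4 (move_right): buffer="pmhcozhcoyht" (len 12), cursors c1@6 c2@10, authorship ..111.222...
After op 5 (move_left): buffer="pmhcozhcoyht" (len 12), cursors c1@5 c2@9, authorship ..111.222...
After op 6 (add_cursor(9)): buffer="pmhcozhcoyht" (len 12), cursors c1@5 c2@9 c3@9, authorship ..111.222...
Authorship (.=original, N=cursor N): . . 1 1 1 . 2 2 2 . . .
Index 4: author = 1

Answer: cursor 1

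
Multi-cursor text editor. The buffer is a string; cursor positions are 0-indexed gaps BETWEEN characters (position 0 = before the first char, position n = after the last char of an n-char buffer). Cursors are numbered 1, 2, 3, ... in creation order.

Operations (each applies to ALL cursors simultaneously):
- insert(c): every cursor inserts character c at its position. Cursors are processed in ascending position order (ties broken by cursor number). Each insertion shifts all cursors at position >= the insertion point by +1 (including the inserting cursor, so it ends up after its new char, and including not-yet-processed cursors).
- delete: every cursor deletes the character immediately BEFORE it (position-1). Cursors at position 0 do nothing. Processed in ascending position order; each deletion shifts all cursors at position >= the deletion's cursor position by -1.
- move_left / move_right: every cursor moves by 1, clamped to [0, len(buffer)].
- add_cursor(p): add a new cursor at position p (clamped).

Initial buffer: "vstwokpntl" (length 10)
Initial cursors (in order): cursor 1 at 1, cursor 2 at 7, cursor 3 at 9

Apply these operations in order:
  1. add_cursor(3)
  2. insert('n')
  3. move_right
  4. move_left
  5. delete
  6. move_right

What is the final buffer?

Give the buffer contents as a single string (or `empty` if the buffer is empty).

After op 1 (add_cursor(3)): buffer="vstwokpntl" (len 10), cursors c1@1 c4@3 c2@7 c3@9, authorship ..........
After op 2 (insert('n')): buffer="vnstnwokpnntnl" (len 14), cursors c1@2 c4@5 c2@10 c3@13, authorship .1..4....2..3.
After op 3 (move_right): buffer="vnstnwokpnntnl" (len 14), cursors c1@3 c4@6 c2@11 c3@14, authorship .1..4....2..3.
After op 4 (move_left): buffer="vnstnwokpnntnl" (len 14), cursors c1@2 c4@5 c2@10 c3@13, authorship .1..4....2..3.
After op 5 (delete): buffer="vstwokpntl" (len 10), cursors c1@1 c4@3 c2@7 c3@9, authorship ..........
After op 6 (move_right): buffer="vstwokpntl" (len 10), cursors c1@2 c4@4 c2@8 c3@10, authorship ..........

Answer: vstwokpntl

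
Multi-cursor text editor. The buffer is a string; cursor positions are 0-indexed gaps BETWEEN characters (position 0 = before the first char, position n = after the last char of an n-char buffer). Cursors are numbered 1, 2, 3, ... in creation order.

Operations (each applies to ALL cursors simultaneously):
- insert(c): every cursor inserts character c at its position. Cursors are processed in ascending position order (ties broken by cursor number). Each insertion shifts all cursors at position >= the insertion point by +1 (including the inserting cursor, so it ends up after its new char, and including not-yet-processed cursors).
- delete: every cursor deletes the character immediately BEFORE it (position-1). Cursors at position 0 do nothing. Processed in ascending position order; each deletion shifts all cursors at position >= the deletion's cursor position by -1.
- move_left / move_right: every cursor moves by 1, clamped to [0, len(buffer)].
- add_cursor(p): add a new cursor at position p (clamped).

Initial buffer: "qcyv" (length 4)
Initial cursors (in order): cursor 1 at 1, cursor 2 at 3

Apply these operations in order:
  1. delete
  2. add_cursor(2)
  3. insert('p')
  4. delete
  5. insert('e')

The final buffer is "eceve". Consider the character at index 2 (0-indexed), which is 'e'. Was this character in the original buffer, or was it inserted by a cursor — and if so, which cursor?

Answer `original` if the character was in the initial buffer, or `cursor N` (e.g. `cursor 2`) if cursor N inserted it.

After op 1 (delete): buffer="cv" (len 2), cursors c1@0 c2@1, authorship ..
After op 2 (add_cursor(2)): buffer="cv" (len 2), cursors c1@0 c2@1 c3@2, authorship ..
After op 3 (insert('p')): buffer="pcpvp" (len 5), cursors c1@1 c2@3 c3@5, authorship 1.2.3
After op 4 (delete): buffer="cv" (len 2), cursors c1@0 c2@1 c3@2, authorship ..
After op 5 (insert('e')): buffer="eceve" (len 5), cursors c1@1 c2@3 c3@5, authorship 1.2.3
Authorship (.=original, N=cursor N): 1 . 2 . 3
Index 2: author = 2

Answer: cursor 2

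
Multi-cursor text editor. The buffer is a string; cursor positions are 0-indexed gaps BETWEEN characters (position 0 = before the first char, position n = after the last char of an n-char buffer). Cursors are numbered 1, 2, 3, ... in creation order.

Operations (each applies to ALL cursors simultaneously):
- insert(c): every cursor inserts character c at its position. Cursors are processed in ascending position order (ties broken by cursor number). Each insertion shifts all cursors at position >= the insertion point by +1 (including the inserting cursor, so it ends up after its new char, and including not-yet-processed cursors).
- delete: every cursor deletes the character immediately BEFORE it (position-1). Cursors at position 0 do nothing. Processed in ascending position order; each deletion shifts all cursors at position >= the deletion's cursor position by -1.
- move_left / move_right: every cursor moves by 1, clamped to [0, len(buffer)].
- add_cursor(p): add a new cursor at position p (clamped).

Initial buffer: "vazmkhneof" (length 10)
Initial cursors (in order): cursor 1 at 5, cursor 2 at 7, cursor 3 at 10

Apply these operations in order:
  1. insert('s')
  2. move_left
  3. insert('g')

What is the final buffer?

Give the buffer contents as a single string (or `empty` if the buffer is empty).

Answer: vazmkgshngseofgs

Derivation:
After op 1 (insert('s')): buffer="vazmkshnseofs" (len 13), cursors c1@6 c2@9 c3@13, authorship .....1..2...3
After op 2 (move_left): buffer="vazmkshnseofs" (len 13), cursors c1@5 c2@8 c3@12, authorship .....1..2...3
After op 3 (insert('g')): buffer="vazmkgshngseofgs" (len 16), cursors c1@6 c2@10 c3@15, authorship .....11..22...33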